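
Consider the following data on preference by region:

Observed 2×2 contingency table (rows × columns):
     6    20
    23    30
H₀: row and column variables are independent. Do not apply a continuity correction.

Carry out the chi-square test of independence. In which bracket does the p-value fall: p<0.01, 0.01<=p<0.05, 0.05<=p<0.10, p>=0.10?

Row totals [26, 53], col totals [29, 50], n=79
χ² = (6−9.54)²/9.54 + (20−16.46)²/16.46 + (23−19.46)²/19.46 + (30−33.54)²/33.54 = 3.0997
df = 1
p-value (upper-tail) = 0.07830
→ bracket: 0.05<=p<0.10

p-value bracket: 0.05<=p<0.10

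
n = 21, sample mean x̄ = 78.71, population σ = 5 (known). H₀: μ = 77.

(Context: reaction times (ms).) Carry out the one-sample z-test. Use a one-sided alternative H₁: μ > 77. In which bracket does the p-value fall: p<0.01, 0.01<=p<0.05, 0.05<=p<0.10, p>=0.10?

SE = σ/√n = 5/√21 = 1.0911
z = (x̄−μ₀)/SE = (78.71−77)/1.0911 = 1.5672
p-value (one-sided, H₁ greater) = 0.05853
→ bracket: 0.05<=p<0.10

p-value bracket: 0.05<=p<0.10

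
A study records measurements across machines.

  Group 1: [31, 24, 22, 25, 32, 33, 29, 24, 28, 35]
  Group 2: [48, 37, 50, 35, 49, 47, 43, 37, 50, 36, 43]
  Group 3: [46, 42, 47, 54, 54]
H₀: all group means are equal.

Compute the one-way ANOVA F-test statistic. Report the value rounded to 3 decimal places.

test statistic = 31.847

Group means [28.30, 43.18, 48.60], grand mean 38.500
SSB = Σnᵢ(x̄ᵢ−x̄)² = 1791.564; SSW = ΣΣ(x−x̄ᵢ)² = 646.936
MSB = 1791.564/2 = 895.7818; MSW = 646.936/23 = 28.1277
F = MSB/MSW = 31.8470
df = (2, 23)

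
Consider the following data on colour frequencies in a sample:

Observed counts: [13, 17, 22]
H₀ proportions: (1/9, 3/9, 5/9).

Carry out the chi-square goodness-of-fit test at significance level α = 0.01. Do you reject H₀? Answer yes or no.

n = 52; E_i = n·p_i = [5.78, 17.33, 28.89]
χ² = (13−5.78)²/5.78 + (17−17.33)²/17.33 + (22−28.89)²/28.89 = 10.6769
df = 2
p-value (upper-tail) = 0.00480
At α=0.01: p < α → reject H₀

reject H₀: yes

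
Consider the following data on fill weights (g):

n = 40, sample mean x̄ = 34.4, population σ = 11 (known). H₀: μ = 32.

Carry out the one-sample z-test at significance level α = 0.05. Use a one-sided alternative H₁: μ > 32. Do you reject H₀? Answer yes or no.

SE = σ/√n = 11/√40 = 1.7393
z = (x̄−μ₀)/SE = (34.4−32)/1.7393 = 1.3799
p-value (one-sided, H₁ greater) = 0.08381
At α=0.05: p ≥ α → fail to reject H₀

reject H₀: no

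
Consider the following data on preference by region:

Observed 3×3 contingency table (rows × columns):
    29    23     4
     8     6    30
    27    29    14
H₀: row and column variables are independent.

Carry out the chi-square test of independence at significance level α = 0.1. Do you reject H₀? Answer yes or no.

Row totals [56, 44, 70], col totals [64, 58, 48], n=170
χ² = (29−21.08)²/21.08 + (23−19.11)²/19.11 + (4−15.81)²/15.81 + (8−16.56)²/16.56 + (6−15.01)²/15.01 + (30−12.42)²/12.42 + (27−26.35)²/26.35 + (29−23.88)²/23.88 + (14−19.76)²/19.76 = 50.0897
df = 4
p-value (upper-tail) = 0.00000
At α=0.1: p < α → reject H₀

reject H₀: yes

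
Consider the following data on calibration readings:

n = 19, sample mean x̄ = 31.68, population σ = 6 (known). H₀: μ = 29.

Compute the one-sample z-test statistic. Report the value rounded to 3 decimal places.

SE = σ/√n = 6/√19 = 1.3765
z = (x̄−μ₀)/SE = (31.68−29)/1.3765 = 1.9470

test statistic = 1.947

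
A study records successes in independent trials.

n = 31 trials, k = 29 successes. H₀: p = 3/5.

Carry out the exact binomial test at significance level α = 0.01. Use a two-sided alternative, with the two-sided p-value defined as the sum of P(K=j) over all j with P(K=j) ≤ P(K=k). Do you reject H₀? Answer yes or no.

reject H₀: yes

Exact binomial: n=31, k=29, p₀=3/5=0.6000
P(X=j) = C(n,j)·p₀^j·(1−p₀)^(n−j); p = Σ P(X=j) over j with P(X=j) ≤ P(X=29)
p-value (two-sided) = 0.00006
At α=0.01: p < α → reject H₀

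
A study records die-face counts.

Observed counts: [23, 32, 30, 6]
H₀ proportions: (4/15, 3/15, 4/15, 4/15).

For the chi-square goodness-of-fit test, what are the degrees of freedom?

degrees of freedom = 3

df = k − 1 = 4 − 1 = 3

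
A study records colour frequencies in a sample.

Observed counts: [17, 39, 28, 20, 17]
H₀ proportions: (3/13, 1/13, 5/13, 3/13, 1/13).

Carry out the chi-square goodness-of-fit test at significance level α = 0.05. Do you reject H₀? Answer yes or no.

reject H₀: yes

n = 121; E_i = n·p_i = [27.92, 9.31, 46.54, 27.92, 9.31]
χ² = (17−27.92)²/27.92 + (39−9.31)²/9.31 + (28−46.54)²/46.54 + (20−27.92)²/27.92 + (17−9.31)²/9.31 = 114.9840
df = 4
p-value (upper-tail) = 0.00000
At α=0.05: p < α → reject H₀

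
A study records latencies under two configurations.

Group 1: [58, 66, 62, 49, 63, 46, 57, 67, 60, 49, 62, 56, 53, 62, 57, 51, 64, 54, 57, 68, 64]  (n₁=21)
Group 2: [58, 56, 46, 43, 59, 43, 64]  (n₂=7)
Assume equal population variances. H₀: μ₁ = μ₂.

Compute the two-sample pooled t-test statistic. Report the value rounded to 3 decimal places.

test statistic = 1.869

x̄₁=58.333, s₁=6.303, n₁=21
x̄₂=52.714, s₂=8.558, n₂=7
s_p² = [20·6.303² + 6·8.558²]/26 = 47.4652
SE = √(s_p²·(1/21+1/7)) = 3.0068
t = (58.333−52.714)/3.0068 = 1.8688
df = 26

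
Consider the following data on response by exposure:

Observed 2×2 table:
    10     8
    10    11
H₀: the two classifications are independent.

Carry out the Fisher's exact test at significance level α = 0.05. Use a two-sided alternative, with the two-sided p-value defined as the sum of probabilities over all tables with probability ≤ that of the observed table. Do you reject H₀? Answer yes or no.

reject H₀: no

Margins: r₁=18, r₂=21, c₁=20, c₂=19, n=39
p_obs = C(18,10)·C(21,10)/C(39,20); sum pmf over tables with pmf ≤ p_obs
p-value (two-sided) = 0.75119
At α=0.05: p ≥ α → fail to reject H₀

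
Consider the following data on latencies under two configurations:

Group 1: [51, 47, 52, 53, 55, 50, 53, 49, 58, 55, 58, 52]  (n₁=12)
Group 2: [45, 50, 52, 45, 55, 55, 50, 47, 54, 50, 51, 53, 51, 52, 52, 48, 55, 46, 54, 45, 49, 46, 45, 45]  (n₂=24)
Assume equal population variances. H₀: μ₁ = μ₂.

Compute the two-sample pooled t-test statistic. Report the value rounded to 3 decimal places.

test statistic = 2.369

x̄₁=52.750, s₁=3.361, n₁=12
x̄₂=49.792, s₂=3.611, n₂=24
s_p² = [11·3.361² + 23·3.611²]/34 = 12.4767
SE = √(s_p²·(1/12+1/24)) = 1.2488
t = (52.750−49.792)/1.2488 = 2.3689
df = 34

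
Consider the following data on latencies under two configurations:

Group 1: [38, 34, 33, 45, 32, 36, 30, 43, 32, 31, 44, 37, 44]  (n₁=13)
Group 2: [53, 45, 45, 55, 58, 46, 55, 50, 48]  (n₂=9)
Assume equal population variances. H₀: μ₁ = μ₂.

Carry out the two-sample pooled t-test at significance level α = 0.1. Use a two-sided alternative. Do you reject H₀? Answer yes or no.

x̄₁=36.846, s₁=5.475, n₁=13
x̄₂=50.556, s₂=4.876, n₂=9
s_p² = [12·5.475² + 8·4.876²]/20 = 27.4957
SE = √(s_p²·(1/13+1/9)) = 2.2738
t = (36.846−50.556)/2.2738 = -6.0293
df = 20
p-value (two-sided) = 0.00001
At α=0.1: p < α → reject H₀

reject H₀: yes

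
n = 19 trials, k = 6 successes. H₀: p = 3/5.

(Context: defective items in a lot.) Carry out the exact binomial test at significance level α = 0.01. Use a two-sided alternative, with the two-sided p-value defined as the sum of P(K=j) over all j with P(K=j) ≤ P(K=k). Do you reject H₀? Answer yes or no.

Exact binomial: n=19, k=6, p₀=3/5=0.6000
P(X=j) = C(n,j)·p₀^j·(1−p₀)^(n−j); p = Σ P(X=j) over j with P(X=j) ≤ P(X=6)
p-value (two-sided) = 0.01703
At α=0.01: p ≥ α → fail to reject H₀

reject H₀: no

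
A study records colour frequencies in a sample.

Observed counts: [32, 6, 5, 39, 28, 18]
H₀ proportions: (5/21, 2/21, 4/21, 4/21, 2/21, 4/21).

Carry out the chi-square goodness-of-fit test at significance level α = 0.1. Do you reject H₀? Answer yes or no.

n = 128; E_i = n·p_i = [30.48, 12.19, 24.38, 24.38, 12.19, 24.38]
χ² = (32−30.48)²/30.48 + (6−12.19)²/12.19 + (5−24.38)²/24.38 + (39−24.38)²/24.38 + (28−12.19)²/12.19 + (18−24.38)²/24.38 = 49.5648
df = 5
p-value (upper-tail) = 0.00000
At α=0.1: p < α → reject H₀

reject H₀: yes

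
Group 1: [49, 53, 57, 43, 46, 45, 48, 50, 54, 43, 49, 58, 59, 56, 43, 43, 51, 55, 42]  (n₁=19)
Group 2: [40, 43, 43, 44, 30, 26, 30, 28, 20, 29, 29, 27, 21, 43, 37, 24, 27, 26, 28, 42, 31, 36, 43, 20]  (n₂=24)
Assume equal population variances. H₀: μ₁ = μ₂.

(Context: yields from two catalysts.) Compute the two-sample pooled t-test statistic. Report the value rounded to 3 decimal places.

test statistic = 8.118

x̄₁=49.684, s₁=5.706, n₁=19
x̄₂=31.958, s₂=8.041, n₂=24
s_p² = [18·5.706² + 23·8.041²]/41 = 50.5625
SE = √(s_p²·(1/19+1/24)) = 2.1836
t = (49.684−31.958)/2.1836 = 8.1179
df = 41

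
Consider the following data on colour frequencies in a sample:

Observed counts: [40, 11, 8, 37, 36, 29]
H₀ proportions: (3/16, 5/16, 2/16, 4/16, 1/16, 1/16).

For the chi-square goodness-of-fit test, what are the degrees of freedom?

degrees of freedom = 5

df = k − 1 = 6 − 1 = 5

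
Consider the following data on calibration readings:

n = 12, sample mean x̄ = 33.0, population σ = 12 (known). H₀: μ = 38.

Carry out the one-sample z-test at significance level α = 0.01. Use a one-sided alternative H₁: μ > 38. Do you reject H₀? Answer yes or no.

reject H₀: no

SE = σ/√n = 12/√12 = 3.4641
z = (x̄−μ₀)/SE = (33.0−38)/3.4641 = -1.4434
p-value (one-sided, H₁ greater) = 0.92554
At α=0.01: p ≥ α → fail to reject H₀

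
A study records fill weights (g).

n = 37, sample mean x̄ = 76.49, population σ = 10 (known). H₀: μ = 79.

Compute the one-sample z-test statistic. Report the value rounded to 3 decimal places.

SE = σ/√n = 10/√37 = 1.6440
z = (x̄−μ₀)/SE = (76.49−79)/1.6440 = -1.5268

test statistic = -1.527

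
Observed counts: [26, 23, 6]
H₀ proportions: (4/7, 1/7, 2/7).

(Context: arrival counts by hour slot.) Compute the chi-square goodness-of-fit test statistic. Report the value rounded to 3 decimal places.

test statistic = 36.127

n = 55; E_i = n·p_i = [31.43, 7.86, 15.71]
χ² = (26−31.43)²/31.43 + (23−7.86)²/7.86 + (6−15.71)²/15.71 = 36.1273
df = 2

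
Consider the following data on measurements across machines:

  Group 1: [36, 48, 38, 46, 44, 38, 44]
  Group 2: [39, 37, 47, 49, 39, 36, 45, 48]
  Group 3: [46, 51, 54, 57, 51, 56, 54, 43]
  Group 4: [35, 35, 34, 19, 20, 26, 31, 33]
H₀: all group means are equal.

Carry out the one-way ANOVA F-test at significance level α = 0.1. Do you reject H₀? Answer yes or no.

Group means [42.00, 42.50, 51.50, 29.12], grand mean 41.258
SSB = Σnᵢ(x̄ᵢ−x̄)² = 2033.060; SSW = ΣΣ(x−x̄ᵢ)² = 796.875
MSB = 2033.060/3 = 677.6868; MSW = 796.875/27 = 29.5139
F = MSB/MSW = 22.9616
df = (3, 27)
p-value (upper-tail) = 0.00000
At α=0.1: p < α → reject H₀

reject H₀: yes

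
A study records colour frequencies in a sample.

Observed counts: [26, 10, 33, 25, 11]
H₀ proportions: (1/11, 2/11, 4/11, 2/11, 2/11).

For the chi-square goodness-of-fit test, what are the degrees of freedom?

df = k − 1 = 5 − 1 = 4

degrees of freedom = 4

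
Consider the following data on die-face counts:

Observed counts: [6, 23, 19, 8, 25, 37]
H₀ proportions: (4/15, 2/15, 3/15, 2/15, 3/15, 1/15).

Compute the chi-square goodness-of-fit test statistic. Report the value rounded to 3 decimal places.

test statistic = 136.640

n = 118; E_i = n·p_i = [31.47, 15.73, 23.60, 15.73, 23.60, 7.87]
χ² = (6−31.47)²/31.47 + (23−15.73)²/15.73 + (19−23.60)²/23.60 + (8−15.73)²/15.73 + (25−23.60)²/23.60 + (37−7.87)²/7.87 = 136.6398
df = 5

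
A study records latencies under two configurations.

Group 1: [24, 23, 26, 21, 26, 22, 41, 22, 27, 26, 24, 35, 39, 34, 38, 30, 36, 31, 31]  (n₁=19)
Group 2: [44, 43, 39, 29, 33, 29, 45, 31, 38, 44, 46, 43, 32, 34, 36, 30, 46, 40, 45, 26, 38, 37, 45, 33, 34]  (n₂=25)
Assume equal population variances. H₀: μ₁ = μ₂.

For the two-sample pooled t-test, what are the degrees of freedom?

df = n₁ + n₂ − 2 = 19 + 25 − 2 = 42

degrees of freedom = 42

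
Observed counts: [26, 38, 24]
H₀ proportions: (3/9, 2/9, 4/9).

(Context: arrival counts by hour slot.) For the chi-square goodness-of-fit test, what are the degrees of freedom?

df = k − 1 = 3 − 1 = 2

degrees of freedom = 2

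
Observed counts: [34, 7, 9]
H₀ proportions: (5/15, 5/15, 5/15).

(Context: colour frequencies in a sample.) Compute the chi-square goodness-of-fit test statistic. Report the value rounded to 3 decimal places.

test statistic = 27.160

n = 50; E_i = n·p_i = [16.67, 16.67, 16.67]
χ² = (34−16.67)²/16.67 + (7−16.67)²/16.67 + (9−16.67)²/16.67 = 27.1600
df = 2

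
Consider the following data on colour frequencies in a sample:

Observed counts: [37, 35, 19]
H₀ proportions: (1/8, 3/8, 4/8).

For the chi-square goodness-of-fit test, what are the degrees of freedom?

degrees of freedom = 2

df = k − 1 = 3 − 1 = 2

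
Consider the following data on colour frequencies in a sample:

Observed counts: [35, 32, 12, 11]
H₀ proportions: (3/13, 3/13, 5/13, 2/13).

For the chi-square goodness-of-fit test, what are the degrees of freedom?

degrees of freedom = 3

df = k − 1 = 4 − 1 = 3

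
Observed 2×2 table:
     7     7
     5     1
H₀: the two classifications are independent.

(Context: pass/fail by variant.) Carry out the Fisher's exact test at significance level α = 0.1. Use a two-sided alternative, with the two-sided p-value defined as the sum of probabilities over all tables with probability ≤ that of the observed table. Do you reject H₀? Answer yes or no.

reject H₀: no

Margins: r₁=14, r₂=6, c₁=12, c₂=8, n=20
p_obs = C(14,7)·C(6,5)/C(20,12); sum pmf over tables with pmf ≤ p_obs
p-value (two-sided) = 0.32456
At α=0.1: p ≥ α → fail to reject H₀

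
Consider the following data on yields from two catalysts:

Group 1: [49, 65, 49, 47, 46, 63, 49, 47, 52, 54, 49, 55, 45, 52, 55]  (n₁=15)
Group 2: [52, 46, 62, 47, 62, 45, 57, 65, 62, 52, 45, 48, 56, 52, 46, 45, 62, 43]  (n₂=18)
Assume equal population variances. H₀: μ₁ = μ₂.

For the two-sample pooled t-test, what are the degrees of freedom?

degrees of freedom = 31

df = n₁ + n₂ − 2 = 15 + 18 − 2 = 31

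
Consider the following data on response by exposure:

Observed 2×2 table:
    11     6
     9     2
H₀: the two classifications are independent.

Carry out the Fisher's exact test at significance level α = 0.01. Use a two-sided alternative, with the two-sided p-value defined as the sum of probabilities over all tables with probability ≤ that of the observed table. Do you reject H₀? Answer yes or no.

reject H₀: no

Margins: r₁=17, r₂=11, c₁=20, c₂=8, n=28
p_obs = C(17,11)·C(11,9)/C(28,20); sum pmf over tables with pmf ≤ p_obs
p-value (two-sided) = 0.41880
At α=0.01: p ≥ α → fail to reject H₀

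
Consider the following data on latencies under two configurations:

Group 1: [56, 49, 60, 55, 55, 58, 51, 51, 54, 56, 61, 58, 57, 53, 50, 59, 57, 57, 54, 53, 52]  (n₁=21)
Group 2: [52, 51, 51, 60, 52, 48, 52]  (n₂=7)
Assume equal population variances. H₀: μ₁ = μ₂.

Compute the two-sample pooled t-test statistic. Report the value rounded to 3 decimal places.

x̄₁=55.048, s₁=3.324, n₁=21
x̄₂=52.286, s₂=3.684, n₂=7
s_p² = [20·3.324² + 6·3.684²]/26 = 11.6300
SE = √(s_p²·(1/21+1/7)) = 1.4884
t = (55.048−52.286)/1.4884 = 1.8557
df = 26

test statistic = 1.856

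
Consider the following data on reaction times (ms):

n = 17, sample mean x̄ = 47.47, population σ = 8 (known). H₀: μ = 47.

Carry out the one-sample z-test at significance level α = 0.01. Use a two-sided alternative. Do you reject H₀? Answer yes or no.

SE = σ/√n = 8/√17 = 1.9403
z = (x̄−μ₀)/SE = (47.47−47)/1.9403 = 0.2422
p-value (two-sided) = 0.80860
At α=0.01: p ≥ α → fail to reject H₀

reject H₀: no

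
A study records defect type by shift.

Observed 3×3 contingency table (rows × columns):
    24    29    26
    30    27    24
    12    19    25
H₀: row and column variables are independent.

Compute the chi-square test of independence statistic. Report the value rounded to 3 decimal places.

test statistic = 5.053

Row totals [79, 81, 56], col totals [66, 75, 75], n=216
χ² = (24−24.14)²/24.14 + (29−27.43)²/27.43 + (26−27.43)²/27.43 + (30−24.75)²/24.75 + (27−28.12)²/28.12 + (24−28.12)²/28.12 + (12−17.11)²/17.11 + (19−19.44)²/19.44 + (25−19.44)²/19.44 = 5.0530
df = 4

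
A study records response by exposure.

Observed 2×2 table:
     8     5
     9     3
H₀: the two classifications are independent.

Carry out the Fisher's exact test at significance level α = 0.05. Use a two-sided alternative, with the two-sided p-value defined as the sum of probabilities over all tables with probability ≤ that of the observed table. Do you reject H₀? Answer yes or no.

Margins: r₁=13, r₂=12, c₁=17, c₂=8, n=25
p_obs = C(13,8)·C(12,9)/C(25,17); sum pmf over tables with pmf ≤ p_obs
p-value (two-sided) = 0.67277
At α=0.05: p ≥ α → fail to reject H₀

reject H₀: no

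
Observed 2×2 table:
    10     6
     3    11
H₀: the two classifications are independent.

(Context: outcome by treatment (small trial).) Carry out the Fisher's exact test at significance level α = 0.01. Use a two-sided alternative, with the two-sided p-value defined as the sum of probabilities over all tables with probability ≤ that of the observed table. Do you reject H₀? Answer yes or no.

reject H₀: no

Margins: r₁=16, r₂=14, c₁=13, c₂=17, n=30
p_obs = C(16,10)·C(14,3)/C(30,13); sum pmf over tables with pmf ≤ p_obs
p-value (two-sided) = 0.03293
At α=0.01: p ≥ α → fail to reject H₀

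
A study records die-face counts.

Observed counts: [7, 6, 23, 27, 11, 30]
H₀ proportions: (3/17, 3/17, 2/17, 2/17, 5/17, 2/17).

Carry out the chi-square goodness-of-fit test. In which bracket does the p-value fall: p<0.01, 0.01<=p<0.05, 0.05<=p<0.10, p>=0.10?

n = 104; E_i = n·p_i = [18.35, 18.35, 12.24, 12.24, 30.59, 12.24]
χ² = (7−18.35)²/18.35 + (6−18.35)²/18.35 + (23−12.24)²/12.24 + (27−12.24)²/12.24 + (11−30.59)²/30.59 + (30−12.24)²/12.24 = 80.9622
df = 5
p-value (upper-tail) = 0.00000
→ bracket: p<0.01

p-value bracket: p<0.01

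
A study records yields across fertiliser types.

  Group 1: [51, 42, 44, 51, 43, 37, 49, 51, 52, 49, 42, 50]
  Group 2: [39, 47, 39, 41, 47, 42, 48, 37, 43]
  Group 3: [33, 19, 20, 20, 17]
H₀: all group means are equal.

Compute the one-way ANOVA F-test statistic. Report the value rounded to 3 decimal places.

test statistic = 46.707

Group means [46.75, 42.56, 21.80], grand mean 40.500
SSB = Σnᵢ(x̄ᵢ−x̄)² = 2255.228; SSW = ΣΣ(x−x̄ᵢ)² = 555.272
MSB = 2255.228/2 = 1127.6139; MSW = 555.272/23 = 24.1423
F = MSB/MSW = 46.7070
df = (2, 23)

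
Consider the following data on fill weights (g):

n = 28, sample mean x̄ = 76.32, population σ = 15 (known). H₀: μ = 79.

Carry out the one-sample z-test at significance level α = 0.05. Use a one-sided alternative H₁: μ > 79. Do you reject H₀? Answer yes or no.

reject H₀: no

SE = σ/√n = 15/√28 = 2.8347
z = (x̄−μ₀)/SE = (76.32−79)/2.8347 = -0.9454
p-value (one-sided, H₁ greater) = 0.82778
At α=0.05: p ≥ α → fail to reject H₀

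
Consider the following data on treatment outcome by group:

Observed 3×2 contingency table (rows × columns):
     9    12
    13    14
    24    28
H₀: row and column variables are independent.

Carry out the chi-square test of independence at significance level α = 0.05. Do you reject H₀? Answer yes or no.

Row totals [21, 27, 52], col totals [46, 54], n=100
χ² = (9−9.66)²/9.66 + (12−11.34)²/11.34 + (13−12.42)²/12.42 + (14−14.58)²/14.58 + (24−23.92)²/23.92 + (28−28.08)²/28.08 = 0.1342
df = 2
p-value (upper-tail) = 0.93512
At α=0.05: p ≥ α → fail to reject H₀

reject H₀: no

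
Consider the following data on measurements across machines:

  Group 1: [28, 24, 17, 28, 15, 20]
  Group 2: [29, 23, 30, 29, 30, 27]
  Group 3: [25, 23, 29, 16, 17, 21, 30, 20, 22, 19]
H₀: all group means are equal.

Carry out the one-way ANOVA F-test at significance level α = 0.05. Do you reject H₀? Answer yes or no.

Group means [22.00, 28.00, 22.20], grand mean 23.727
SSB = Σnᵢ(x̄ᵢ−x̄)² = 150.764; SSW = ΣΣ(x−x̄ᵢ)² = 387.600
MSB = 150.764/2 = 75.3818; MSW = 387.600/19 = 20.4000
F = MSB/MSW = 3.6952
df = (2, 19)
p-value (upper-tail) = 0.04410
At α=0.05: p < α → reject H₀

reject H₀: yes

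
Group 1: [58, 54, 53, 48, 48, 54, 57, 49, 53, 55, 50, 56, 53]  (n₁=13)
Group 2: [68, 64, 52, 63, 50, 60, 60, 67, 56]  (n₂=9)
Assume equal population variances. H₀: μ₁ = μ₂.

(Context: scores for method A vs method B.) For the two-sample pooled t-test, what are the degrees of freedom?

df = n₁ + n₂ − 2 = 13 + 9 − 2 = 20

degrees of freedom = 20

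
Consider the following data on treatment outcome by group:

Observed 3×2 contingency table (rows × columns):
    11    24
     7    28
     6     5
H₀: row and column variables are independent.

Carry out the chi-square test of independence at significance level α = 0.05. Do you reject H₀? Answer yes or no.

reject H₀: no

Row totals [35, 35, 11], col totals [24, 57], n=81
χ² = (11−10.37)²/10.37 + (24−24.63)²/24.63 + (7−10.37)²/10.37 + (28−24.63)²/24.63 + (6−3.26)²/3.26 + (5−7.74)²/7.74 = 4.8860
df = 2
p-value (upper-tail) = 0.08690
At α=0.05: p ≥ α → fail to reject H₀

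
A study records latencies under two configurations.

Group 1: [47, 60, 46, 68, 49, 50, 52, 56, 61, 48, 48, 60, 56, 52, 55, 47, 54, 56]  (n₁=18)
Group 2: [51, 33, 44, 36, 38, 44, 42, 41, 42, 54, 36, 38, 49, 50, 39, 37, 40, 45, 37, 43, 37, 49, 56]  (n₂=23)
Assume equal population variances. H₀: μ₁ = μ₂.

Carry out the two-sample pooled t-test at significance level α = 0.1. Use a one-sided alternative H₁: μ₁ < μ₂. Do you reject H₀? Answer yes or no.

x̄₁=53.611, s₁=5.992, n₁=18
x̄₂=42.652, s₂=6.271, n₂=23
s_p² = [17·5.992² + 22·6.271²]/39 = 37.8332
SE = √(s_p²·(1/18+1/23)) = 1.9357
t = (53.611−42.652)/1.9357 = 5.6616
df = 39
p-value (one-sided, H₁ less) = 1.00000
At α=0.1: p ≥ α → fail to reject H₀

reject H₀: no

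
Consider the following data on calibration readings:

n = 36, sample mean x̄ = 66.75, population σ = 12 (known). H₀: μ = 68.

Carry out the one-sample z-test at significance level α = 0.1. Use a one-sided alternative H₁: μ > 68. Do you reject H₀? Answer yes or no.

SE = σ/√n = 12/√36 = 2.0000
z = (x̄−μ₀)/SE = (66.75−68)/2.0000 = -0.6250
p-value (one-sided, H₁ greater) = 0.73401
At α=0.1: p ≥ α → fail to reject H₀

reject H₀: no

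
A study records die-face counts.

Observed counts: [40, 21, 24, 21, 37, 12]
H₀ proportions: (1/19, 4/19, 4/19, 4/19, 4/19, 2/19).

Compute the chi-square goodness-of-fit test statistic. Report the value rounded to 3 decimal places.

n = 155; E_i = n·p_i = [8.16, 32.63, 32.63, 32.63, 32.63, 16.32]
χ² = (40−8.16)²/8.16 + (21−32.63)²/32.63 + (24−32.63)²/32.63 + (21−32.63)²/32.63 + (37−32.63)²/32.63 + (12−16.32)²/16.32 = 136.5887
df = 5

test statistic = 136.589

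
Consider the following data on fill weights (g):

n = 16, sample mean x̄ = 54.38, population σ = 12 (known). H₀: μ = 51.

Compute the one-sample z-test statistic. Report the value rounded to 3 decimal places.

SE = σ/√n = 12/√16 = 3.0000
z = (x̄−μ₀)/SE = (54.38−51)/3.0000 = 1.1267

test statistic = 1.127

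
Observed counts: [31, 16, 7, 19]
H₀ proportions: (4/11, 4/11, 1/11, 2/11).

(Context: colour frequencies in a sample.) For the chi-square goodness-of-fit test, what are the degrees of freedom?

degrees of freedom = 3

df = k − 1 = 4 − 1 = 3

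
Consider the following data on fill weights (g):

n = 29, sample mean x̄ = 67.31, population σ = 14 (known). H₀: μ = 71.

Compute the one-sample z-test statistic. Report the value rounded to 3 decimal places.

test statistic = -1.419

SE = σ/√n = 14/√29 = 2.5997
z = (x̄−μ₀)/SE = (67.31−71)/2.5997 = -1.4194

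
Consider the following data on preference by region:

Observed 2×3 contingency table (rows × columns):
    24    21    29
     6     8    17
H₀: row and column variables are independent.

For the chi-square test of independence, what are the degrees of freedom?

degrees of freedom = 2

df = (r−1)(c−1) = (2−1)·(3−1) = 2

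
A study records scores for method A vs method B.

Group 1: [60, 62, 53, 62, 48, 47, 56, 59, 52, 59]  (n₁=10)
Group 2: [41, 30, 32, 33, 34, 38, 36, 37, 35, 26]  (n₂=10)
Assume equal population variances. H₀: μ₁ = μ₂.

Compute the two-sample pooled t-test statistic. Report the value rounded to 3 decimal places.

x̄₁=55.800, s₁=5.534, n₁=10
x̄₂=34.200, s₂=4.264, n₂=10
s_p² = [9·5.534² + 9·4.264²]/18 = 24.4000
SE = √(s_p²·(1/10+1/10)) = 2.2091
t = (55.800−34.200)/2.2091 = 9.7779
df = 18

test statistic = 9.778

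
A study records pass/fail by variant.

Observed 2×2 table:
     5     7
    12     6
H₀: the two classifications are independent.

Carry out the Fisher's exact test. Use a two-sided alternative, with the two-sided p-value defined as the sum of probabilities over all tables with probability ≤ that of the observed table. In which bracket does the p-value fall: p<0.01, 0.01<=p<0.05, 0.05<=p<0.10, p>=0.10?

p-value bracket: p>=0.10

Margins: r₁=12, r₂=18, c₁=17, c₂=13, n=30
p_obs = C(12,5)·C(18,12)/C(30,17); sum pmf over tables with pmf ≤ p_obs
p-value (two-sided) = 0.26412
→ bracket: p>=0.10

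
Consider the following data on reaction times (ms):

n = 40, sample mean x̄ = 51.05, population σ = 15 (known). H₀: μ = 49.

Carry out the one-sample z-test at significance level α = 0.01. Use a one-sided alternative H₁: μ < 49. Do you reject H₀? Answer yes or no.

reject H₀: no

SE = σ/√n = 15/√40 = 2.3717
z = (x̄−μ₀)/SE = (51.05−49)/2.3717 = 0.8644
p-value (one-sided, H₁ less) = 0.80630
At α=0.01: p ≥ α → fail to reject H₀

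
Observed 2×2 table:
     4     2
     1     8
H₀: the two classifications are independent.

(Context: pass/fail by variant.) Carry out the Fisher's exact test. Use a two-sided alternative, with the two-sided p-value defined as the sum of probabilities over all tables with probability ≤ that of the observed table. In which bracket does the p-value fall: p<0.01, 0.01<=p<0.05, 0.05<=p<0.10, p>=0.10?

p-value bracket: 0.05<=p<0.10

Margins: r₁=6, r₂=9, c₁=5, c₂=10, n=15
p_obs = C(6,4)·C(9,1)/C(15,5); sum pmf over tables with pmf ≤ p_obs
p-value (two-sided) = 0.08891
→ bracket: 0.05<=p<0.10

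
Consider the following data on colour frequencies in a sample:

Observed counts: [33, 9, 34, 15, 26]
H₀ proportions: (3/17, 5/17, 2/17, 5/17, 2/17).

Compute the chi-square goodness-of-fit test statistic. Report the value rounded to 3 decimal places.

n = 117; E_i = n·p_i = [20.65, 34.41, 13.76, 34.41, 13.76]
χ² = (33−20.65)²/20.65 + (9−34.41)²/34.41 + (34−13.76)²/13.76 + (15−34.41)²/34.41 + (26−13.76)²/13.76 = 77.7299
df = 4

test statistic = 77.730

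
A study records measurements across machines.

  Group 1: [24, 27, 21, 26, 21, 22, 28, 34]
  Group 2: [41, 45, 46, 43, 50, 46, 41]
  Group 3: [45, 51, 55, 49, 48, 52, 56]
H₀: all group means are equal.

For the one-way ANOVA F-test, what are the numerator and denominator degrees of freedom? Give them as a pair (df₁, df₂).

degrees of freedom = [2, 19]

k = 3 groups, N = 22 total
df = (k−1, N−k) = (3−1, 22−3) = (2, 19)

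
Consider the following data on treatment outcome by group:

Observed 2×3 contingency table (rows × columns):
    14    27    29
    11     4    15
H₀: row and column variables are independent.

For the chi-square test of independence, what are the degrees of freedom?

df = (r−1)(c−1) = (2−1)·(3−1) = 2

degrees of freedom = 2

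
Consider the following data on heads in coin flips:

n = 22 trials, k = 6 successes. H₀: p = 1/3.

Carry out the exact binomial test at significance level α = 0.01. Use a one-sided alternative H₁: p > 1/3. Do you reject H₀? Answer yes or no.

Exact binomial: n=22, k=6, p₀=1/3=0.3333
P(X≥6) from Σ C(n,i)·p₀^i·(1−p₀)^(n−i)
p-value (one-sided, H₁ greater) = 0.79385
At α=0.01: p ≥ α → fail to reject H₀

reject H₀: no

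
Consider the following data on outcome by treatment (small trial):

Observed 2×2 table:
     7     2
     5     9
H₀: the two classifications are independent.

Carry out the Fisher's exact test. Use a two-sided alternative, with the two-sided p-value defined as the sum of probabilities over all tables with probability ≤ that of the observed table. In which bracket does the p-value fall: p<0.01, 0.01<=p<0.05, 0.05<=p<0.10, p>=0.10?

p-value bracket: 0.05<=p<0.10

Margins: r₁=9, r₂=14, c₁=12, c₂=11, n=23
p_obs = C(9,7)·C(14,5)/C(23,12); sum pmf over tables with pmf ≤ p_obs
p-value (two-sided) = 0.08938
→ bracket: 0.05<=p<0.10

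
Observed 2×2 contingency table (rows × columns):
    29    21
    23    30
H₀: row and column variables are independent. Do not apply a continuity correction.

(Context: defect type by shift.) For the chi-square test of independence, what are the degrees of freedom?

df = (r−1)(c−1) = (2−1)·(2−1) = 1

degrees of freedom = 1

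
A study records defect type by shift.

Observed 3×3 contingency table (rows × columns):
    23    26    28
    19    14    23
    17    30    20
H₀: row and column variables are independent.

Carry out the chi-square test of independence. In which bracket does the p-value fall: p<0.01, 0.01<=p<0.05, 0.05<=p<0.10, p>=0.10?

p-value bracket: p>=0.10

Row totals [77, 56, 67], col totals [59, 70, 71], n=200
χ² = (23−22.71)²/22.71 + (26−26.95)²/26.95 + (28−27.34)²/27.34 + (19−16.52)²/16.52 + (14−19.60)²/19.60 + (23−19.88)²/19.88 + (17−19.77)²/19.77 + (30−23.45)²/23.45 + (20−23.79)²/23.79 = 5.3339
df = 4
p-value (upper-tail) = 0.25472
→ bracket: p>=0.10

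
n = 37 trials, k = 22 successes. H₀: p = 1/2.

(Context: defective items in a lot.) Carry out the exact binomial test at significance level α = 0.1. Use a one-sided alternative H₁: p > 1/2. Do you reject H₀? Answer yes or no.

Exact binomial: n=37, k=22, p₀=1/2=0.5000
P(X≥22) from Σ C(n,i)·p₀^i·(1−p₀)^(n−i)
p-value (one-sided, H₁ greater) = 0.16200
At α=0.1: p ≥ α → fail to reject H₀

reject H₀: no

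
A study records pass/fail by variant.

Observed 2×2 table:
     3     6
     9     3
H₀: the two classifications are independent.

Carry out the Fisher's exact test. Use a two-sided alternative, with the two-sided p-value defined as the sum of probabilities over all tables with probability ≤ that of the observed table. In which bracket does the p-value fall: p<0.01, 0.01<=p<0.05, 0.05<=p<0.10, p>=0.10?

p-value bracket: 0.05<=p<0.10

Margins: r₁=9, r₂=12, c₁=12, c₂=9, n=21
p_obs = C(9,3)·C(12,9)/C(21,12); sum pmf over tables with pmf ≤ p_obs
p-value (two-sided) = 0.08723
→ bracket: 0.05<=p<0.10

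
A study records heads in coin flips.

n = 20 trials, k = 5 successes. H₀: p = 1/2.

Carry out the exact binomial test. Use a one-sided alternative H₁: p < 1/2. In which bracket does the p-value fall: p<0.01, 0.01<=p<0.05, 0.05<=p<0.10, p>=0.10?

Exact binomial: n=20, k=5, p₀=1/2=0.5000
P(X≤5) from Σ C(n,i)·p₀^i·(1−p₀)^(n−i)
p-value (one-sided, H₁ less) = 0.02069
→ bracket: 0.01<=p<0.05

p-value bracket: 0.01<=p<0.05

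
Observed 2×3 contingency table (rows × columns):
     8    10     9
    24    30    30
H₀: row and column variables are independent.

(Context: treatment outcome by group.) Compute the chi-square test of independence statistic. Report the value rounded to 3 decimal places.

test statistic = 0.051

Row totals [27, 84], col totals [32, 40, 39], n=111
χ² = (8−7.78)²/7.78 + (10−9.73)²/9.73 + (9−9.49)²/9.49 + (24−24.22)²/24.22 + (30−30.27)²/30.27 + (30−29.51)²/29.51 = 0.0508
df = 2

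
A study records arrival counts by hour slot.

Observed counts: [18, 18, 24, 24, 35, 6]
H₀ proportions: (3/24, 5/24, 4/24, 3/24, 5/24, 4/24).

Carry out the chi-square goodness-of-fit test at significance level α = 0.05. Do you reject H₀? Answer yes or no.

n = 125; E_i = n·p_i = [15.62, 26.04, 20.83, 15.62, 26.04, 20.83]
χ² = (18−15.62)²/15.62 + (18−26.04)²/26.04 + (24−20.83)²/20.83 + (24−15.62)²/15.62 + (35−26.04)²/26.04 + (6−20.83)²/20.83 = 21.4576
df = 5
p-value (upper-tail) = 0.00066
At α=0.05: p < α → reject H₀

reject H₀: yes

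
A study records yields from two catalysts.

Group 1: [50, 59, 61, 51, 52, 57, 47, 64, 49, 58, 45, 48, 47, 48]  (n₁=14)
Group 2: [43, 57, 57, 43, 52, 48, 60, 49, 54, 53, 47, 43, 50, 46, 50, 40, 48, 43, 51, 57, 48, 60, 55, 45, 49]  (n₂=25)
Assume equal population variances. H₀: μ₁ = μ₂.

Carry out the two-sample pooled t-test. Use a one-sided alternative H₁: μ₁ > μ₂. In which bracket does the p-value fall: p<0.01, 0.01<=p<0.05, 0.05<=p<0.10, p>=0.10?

p-value bracket: 0.05<=p<0.10

x̄₁=52.571, s₁=6.047, n₁=14
x̄₂=49.920, s₂=5.634, n₂=25
s_p² = [13·6.047² + 24·5.634²]/37 = 33.4397
SE = √(s_p²·(1/14+1/25)) = 1.9303
t = (52.571−49.920)/1.9303 = 1.3736
df = 37
p-value (one-sided, H₁ greater) = 0.08892
→ bracket: 0.05<=p<0.10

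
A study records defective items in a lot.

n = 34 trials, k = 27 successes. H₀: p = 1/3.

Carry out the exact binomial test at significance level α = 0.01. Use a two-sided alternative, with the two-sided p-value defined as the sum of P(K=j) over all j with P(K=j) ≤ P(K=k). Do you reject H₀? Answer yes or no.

reject H₀: yes

Exact binomial: n=34, k=27, p₀=1/3=0.3333
P(X=j) = C(n,j)·p₀^j·(1−p₀)^(n−j); p = Σ P(X=j) over j with P(X=j) ≤ P(X=27)
p-value (two-sided) = 0.00000
At α=0.01: p < α → reject H₀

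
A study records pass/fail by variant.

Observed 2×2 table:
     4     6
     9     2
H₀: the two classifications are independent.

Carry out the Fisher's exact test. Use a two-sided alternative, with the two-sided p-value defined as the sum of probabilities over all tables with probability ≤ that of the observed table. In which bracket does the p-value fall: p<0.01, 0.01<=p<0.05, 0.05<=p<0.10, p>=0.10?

Margins: r₁=10, r₂=11, c₁=13, c₂=8, n=21
p_obs = C(10,4)·C(11,9)/C(21,13); sum pmf over tables with pmf ≤ p_obs
p-value (two-sided) = 0.08050
→ bracket: 0.05<=p<0.10

p-value bracket: 0.05<=p<0.10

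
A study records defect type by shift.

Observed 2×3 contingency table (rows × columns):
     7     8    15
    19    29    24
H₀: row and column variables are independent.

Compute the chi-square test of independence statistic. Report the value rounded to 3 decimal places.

Row totals [30, 72], col totals [26, 37, 39], n=102
χ² = (7−7.65)²/7.65 + (8−10.88)²/10.88 + (15−11.47)²/11.47 + (19−18.35)²/18.35 + (29−26.12)²/26.12 + (24−27.53)²/27.53 = 2.6976
df = 2

test statistic = 2.698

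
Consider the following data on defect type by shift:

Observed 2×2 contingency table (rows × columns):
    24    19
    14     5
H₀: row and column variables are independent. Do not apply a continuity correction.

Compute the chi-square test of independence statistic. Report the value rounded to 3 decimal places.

Row totals [43, 19], col totals [38, 24], n=62
χ² = (24−26.35)²/26.35 + (19−16.65)²/16.65 + (14−11.65)²/11.65 + (5−7.35)²/7.35 = 1.7737
df = 1

test statistic = 1.774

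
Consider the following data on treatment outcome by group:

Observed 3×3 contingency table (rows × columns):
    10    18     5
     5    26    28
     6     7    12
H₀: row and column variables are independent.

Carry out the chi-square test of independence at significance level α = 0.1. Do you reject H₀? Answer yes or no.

Row totals [33, 59, 25], col totals [21, 51, 45], n=117
χ² = (10−5.92)²/5.92 + (18−14.38)²/14.38 + (5−12.69)²/12.69 + (5−10.59)²/10.59 + (26−25.72)²/25.72 + (28−22.69)²/22.69 + (6−4.49)²/4.49 + (7−10.90)²/10.90 + (12−9.62)²/9.62 = 15.0673
df = 4
p-value (upper-tail) = 0.00456
At α=0.1: p < α → reject H₀

reject H₀: yes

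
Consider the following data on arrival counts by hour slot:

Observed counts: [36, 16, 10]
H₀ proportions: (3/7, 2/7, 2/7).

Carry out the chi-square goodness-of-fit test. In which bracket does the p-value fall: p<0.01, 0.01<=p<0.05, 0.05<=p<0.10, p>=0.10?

n = 62; E_i = n·p_i = [26.57, 17.71, 17.71]
χ² = (36−26.57)²/26.57 + (16−17.71)²/17.71 + (10−17.71)²/17.71 = 6.8710
df = 2
p-value (upper-tail) = 0.03221
→ bracket: 0.01<=p<0.05

p-value bracket: 0.01<=p<0.05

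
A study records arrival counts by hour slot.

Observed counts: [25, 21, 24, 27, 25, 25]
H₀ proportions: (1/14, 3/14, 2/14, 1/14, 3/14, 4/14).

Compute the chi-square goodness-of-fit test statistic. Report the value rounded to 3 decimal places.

n = 147; E_i = n·p_i = [10.50, 31.50, 21.00, 10.50, 31.50, 42.00]
χ² = (25−10.50)²/10.50 + (21−31.50)²/31.50 + (24−21.00)²/21.00 + (27−10.50)²/10.50 + (25−31.50)²/31.50 + (25−42.00)²/42.00 = 58.1032
df = 5

test statistic = 58.103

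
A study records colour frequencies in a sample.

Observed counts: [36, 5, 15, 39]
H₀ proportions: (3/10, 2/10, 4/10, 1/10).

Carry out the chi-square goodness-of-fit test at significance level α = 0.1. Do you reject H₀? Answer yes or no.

n = 95; E_i = n·p_i = [28.50, 19.00, 38.00, 9.50]
χ² = (36−28.50)²/28.50 + (5−19.00)²/19.00 + (15−38.00)²/38.00 + (39−9.50)²/9.50 = 117.8158
df = 3
p-value (upper-tail) = 0.00000
At α=0.1: p < α → reject H₀

reject H₀: yes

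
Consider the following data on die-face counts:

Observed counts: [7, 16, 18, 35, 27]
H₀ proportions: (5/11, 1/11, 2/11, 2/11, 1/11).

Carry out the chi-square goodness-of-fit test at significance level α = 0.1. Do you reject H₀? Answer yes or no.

reject H₀: yes

n = 103; E_i = n·p_i = [46.82, 9.36, 18.73, 18.73, 9.36]
χ² = (7−46.82)²/46.82 + (16−9.36)²/9.36 + (18−18.73)²/18.73 + (35−18.73)²/18.73 + (27−9.36)²/9.36 = 85.9544
df = 4
p-value (upper-tail) = 0.00000
At α=0.1: p < α → reject H₀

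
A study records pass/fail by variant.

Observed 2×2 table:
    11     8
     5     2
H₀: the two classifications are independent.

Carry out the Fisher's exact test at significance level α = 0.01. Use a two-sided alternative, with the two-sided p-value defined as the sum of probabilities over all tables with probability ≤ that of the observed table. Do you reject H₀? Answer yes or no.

Margins: r₁=19, r₂=7, c₁=16, c₂=10, n=26
p_obs = C(19,11)·C(7,5)/C(26,16); sum pmf over tables with pmf ≤ p_obs
p-value (two-sided) = 0.66798
At α=0.01: p ≥ α → fail to reject H₀

reject H₀: no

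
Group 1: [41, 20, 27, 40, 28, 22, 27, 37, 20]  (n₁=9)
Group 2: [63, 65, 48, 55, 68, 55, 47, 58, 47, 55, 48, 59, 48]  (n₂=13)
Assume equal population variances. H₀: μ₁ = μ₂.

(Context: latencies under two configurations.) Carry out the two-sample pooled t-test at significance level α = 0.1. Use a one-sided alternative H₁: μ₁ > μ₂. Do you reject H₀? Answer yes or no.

reject H₀: no

x̄₁=29.111, s₁=8.283, n₁=9
x̄₂=55.077, s₂=7.262, n₂=13
s_p² = [8·8.283² + 12·7.262²]/20 = 59.0906
SE = √(s_p²·(1/9+1/13)) = 3.3333
t = (29.111−55.077)/3.3333 = -7.7898
df = 20
p-value (one-sided, H₁ greater) = 1.00000
At α=0.1: p ≥ α → fail to reject H₀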